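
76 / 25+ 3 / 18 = 481 / 150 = 3.21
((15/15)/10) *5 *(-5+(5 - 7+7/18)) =-119/36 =-3.31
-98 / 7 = -14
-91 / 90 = -1.01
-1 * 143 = -143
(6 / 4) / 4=3 / 8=0.38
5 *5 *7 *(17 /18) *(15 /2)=14875 /12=1239.58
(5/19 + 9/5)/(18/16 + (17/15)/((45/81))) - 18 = -208646/12027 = -17.35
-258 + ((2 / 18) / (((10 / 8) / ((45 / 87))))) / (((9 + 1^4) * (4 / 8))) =-112226 / 435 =-257.99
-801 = -801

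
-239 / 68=-3.51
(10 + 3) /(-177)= -13 /177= -0.07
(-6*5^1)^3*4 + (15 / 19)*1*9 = -107992.89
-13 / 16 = -0.81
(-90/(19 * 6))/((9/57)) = -5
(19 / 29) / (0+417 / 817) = 15523 / 12093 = 1.28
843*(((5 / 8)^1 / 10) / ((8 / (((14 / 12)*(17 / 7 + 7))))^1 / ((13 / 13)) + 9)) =9273 / 1712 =5.42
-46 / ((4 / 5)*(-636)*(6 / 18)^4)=7.32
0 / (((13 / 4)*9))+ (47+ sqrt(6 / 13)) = sqrt(78) / 13+ 47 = 47.68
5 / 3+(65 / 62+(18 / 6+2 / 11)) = 12065 / 2046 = 5.90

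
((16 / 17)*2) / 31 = 32 / 527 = 0.06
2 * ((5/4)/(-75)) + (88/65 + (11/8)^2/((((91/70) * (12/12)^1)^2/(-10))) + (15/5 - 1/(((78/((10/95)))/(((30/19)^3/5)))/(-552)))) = -3319566971/528581976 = -6.28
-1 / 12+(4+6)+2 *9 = 335 / 12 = 27.92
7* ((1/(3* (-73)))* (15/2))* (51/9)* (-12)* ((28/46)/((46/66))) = 549780/38617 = 14.24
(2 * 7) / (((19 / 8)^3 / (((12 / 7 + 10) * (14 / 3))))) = 1175552 / 20577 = 57.13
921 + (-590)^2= 349021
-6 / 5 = -1.20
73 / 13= 5.62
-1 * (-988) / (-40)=-247 / 10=-24.70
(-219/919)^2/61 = 47961/51518221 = 0.00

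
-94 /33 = -2.85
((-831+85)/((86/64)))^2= 569872384/1849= 308205.72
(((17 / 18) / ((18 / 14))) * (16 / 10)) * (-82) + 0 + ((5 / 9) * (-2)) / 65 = -507506 / 5265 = -96.39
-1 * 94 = -94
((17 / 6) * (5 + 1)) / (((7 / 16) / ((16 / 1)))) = 4352 / 7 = 621.71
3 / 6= 1 / 2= 0.50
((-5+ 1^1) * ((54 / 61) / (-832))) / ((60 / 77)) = 693 / 126880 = 0.01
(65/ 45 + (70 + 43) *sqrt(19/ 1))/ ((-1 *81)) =-113 *sqrt(19)/ 81- 13/ 729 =-6.10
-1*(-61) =61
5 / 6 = 0.83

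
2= 2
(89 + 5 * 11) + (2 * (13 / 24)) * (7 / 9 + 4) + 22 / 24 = 8105 / 54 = 150.09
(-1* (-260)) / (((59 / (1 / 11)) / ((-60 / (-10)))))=1560 / 649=2.40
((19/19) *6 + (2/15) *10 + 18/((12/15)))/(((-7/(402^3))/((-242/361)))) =469024258824/2527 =185605167.72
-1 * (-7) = 7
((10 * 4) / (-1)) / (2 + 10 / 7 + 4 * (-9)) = 70 / 57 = 1.23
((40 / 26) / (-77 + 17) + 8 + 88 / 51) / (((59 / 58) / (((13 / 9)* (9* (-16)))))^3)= -82924513.41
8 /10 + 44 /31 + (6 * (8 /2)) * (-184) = -684136 /155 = -4413.78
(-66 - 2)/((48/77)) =-1309/12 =-109.08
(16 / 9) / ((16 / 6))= 2 / 3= 0.67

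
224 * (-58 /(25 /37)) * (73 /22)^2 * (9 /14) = -411697224 /3025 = -136098.26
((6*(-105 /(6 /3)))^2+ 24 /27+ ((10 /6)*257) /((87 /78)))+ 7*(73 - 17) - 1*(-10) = 26103109 /261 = 100011.91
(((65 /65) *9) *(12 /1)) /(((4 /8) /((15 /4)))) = 810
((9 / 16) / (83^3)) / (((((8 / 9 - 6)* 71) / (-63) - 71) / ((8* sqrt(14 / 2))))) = -5103* sqrt(7) / 42301945834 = -0.00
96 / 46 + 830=19138 / 23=832.09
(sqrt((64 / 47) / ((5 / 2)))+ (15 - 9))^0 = 1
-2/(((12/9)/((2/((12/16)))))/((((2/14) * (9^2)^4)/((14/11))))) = -947027862/49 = -19327099.22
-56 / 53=-1.06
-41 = -41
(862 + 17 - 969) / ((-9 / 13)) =130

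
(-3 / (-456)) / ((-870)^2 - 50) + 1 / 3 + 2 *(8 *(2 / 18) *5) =9548419609 / 1035370800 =9.22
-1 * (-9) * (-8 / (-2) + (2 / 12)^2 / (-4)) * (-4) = -575 / 4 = -143.75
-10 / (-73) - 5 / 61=245 / 4453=0.06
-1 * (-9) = 9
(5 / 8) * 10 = 6.25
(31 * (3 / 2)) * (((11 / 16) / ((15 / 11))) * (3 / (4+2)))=3751 / 320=11.72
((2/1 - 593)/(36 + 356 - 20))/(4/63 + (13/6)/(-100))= -620550/16337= -37.98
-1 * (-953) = 953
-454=-454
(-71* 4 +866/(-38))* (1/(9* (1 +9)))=-1943/570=-3.41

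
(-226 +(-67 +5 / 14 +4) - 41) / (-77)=4615 / 1078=4.28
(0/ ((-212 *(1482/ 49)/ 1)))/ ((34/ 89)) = 0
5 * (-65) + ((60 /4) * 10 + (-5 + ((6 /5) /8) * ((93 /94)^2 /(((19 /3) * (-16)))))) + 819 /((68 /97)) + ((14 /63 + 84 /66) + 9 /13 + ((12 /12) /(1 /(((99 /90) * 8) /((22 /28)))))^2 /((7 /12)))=7084771606747709 /5877014457600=1205.51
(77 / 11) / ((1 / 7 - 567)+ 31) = -49 / 3751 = -0.01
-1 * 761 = -761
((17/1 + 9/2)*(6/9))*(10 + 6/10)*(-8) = -18232/15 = -1215.47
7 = 7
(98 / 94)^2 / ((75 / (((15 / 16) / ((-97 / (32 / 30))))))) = -2401 / 16070475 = -0.00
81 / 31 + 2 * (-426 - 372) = -1593.39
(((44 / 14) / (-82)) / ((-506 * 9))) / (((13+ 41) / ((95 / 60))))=19 / 76994064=0.00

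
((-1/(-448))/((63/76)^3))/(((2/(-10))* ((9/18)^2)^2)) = -0.31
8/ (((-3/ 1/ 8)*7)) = -64/ 21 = -3.05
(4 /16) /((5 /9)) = 9 /20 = 0.45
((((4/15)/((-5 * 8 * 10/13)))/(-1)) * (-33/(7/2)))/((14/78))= -5577/12250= -0.46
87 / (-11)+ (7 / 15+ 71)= 10487 / 165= 63.56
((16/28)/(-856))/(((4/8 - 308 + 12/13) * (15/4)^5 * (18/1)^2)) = 3328/367228129865625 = 0.00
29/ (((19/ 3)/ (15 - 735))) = -62640/ 19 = -3296.84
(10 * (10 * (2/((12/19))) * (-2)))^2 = 3610000/9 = 401111.11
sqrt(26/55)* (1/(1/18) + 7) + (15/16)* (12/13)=45/52 + 5* sqrt(1430)/11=18.05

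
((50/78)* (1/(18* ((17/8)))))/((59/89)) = 0.03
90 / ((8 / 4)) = 45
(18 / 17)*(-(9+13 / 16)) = -1413 / 136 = -10.39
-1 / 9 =-0.11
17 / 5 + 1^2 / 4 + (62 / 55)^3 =3382387 / 665500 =5.08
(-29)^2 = 841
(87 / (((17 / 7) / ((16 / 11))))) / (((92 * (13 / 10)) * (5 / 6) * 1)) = 0.52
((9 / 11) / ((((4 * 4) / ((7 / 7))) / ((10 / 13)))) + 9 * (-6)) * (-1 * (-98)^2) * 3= 444648393 / 286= 1554714.66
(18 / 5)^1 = 3.60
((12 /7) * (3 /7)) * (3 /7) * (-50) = -5400 /343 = -15.74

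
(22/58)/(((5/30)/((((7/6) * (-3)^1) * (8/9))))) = -616/87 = -7.08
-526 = -526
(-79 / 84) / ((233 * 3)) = -79 / 58716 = -0.00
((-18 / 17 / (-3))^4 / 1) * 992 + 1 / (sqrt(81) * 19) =219926593 / 14282091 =15.40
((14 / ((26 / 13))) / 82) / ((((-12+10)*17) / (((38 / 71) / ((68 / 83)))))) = -11039 / 6730232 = -0.00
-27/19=-1.42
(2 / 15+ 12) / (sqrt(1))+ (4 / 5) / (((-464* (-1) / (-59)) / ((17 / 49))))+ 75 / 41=48685139 / 3495660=13.93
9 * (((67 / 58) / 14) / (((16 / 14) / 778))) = 234567 / 464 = 505.53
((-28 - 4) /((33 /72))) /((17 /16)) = -65.71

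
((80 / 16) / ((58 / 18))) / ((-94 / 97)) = -4365 / 2726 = -1.60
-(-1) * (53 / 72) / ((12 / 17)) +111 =96805 / 864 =112.04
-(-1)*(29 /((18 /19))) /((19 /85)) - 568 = -7759 /18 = -431.06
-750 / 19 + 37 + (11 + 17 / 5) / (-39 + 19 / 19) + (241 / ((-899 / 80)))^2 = 35094225529 / 76779095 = 457.08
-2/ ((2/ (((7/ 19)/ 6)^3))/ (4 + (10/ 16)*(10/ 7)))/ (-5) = 6713/ 29630880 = 0.00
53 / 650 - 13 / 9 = -7973 / 5850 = -1.36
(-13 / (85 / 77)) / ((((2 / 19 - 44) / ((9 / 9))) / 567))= 3594591 / 23630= 152.12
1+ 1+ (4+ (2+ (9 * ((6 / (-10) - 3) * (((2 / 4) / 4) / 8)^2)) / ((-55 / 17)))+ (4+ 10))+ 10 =18023777 / 563200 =32.00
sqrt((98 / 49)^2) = 2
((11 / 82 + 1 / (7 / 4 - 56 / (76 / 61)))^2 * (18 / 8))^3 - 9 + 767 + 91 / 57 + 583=1864269760280697797364429307595905813345 / 1388555491454590591917019881099890688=1342.60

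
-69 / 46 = -3 / 2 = -1.50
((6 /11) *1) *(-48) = -26.18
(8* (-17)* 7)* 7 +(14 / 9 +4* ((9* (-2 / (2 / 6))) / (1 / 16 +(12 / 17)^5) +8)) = -366472591034 / 48610521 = -7538.96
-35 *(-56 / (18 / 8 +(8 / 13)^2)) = 1324960 / 1777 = 745.62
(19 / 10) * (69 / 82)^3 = 6241671 / 5513680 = 1.13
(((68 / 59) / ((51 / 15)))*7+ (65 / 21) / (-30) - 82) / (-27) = 592715 / 200718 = 2.95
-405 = -405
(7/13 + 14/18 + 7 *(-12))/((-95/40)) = 77392/2223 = 34.81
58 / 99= 0.59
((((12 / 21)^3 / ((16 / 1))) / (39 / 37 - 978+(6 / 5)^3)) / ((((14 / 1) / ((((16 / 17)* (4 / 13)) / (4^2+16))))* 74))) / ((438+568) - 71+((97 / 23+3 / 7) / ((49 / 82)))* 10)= -230 / 2229910356757083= -0.00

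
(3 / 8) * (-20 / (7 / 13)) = -195 / 14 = -13.93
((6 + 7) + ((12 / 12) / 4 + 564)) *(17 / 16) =39253 / 64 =613.33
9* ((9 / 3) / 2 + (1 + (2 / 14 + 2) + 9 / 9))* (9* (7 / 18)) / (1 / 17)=12087 / 4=3021.75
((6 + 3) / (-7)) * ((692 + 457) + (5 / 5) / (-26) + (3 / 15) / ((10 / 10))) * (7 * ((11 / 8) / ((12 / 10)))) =-4929903 / 416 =-11850.73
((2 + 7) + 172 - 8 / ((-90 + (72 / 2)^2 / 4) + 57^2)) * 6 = 1260830 / 1161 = 1085.99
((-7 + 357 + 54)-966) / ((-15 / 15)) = 562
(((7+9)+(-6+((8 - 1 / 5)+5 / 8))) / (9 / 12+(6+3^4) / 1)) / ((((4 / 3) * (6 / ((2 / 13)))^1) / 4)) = 737 / 45630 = 0.02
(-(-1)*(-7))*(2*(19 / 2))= -133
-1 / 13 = -0.08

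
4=4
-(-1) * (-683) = -683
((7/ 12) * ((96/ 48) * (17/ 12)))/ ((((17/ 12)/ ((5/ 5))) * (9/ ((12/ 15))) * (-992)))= -7/ 66960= -0.00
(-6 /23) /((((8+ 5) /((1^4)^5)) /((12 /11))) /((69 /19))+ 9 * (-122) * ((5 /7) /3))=1512 /1496221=0.00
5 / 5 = 1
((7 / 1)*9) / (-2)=-63 / 2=-31.50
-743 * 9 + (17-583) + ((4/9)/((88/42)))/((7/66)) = -7251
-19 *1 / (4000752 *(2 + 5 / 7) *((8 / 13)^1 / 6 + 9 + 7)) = -13 / 119641536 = -0.00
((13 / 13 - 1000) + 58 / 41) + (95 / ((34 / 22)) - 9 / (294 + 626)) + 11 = -593226873 / 641240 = -925.12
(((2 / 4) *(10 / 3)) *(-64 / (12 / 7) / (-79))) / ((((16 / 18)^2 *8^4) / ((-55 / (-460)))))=3465 / 119078912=0.00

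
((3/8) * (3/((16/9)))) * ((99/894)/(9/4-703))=-2673/26729408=-0.00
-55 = -55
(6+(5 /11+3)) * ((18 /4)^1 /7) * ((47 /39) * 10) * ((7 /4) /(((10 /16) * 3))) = 752 /11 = 68.36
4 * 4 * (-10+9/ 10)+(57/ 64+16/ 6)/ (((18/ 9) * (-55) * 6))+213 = 1708049/ 25344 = 67.39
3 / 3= 1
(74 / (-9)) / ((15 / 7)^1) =-518 / 135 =-3.84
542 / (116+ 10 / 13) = 3523 / 759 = 4.64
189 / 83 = 2.28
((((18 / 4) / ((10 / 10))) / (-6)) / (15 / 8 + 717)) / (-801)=2 / 1535517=0.00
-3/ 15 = -1/ 5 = -0.20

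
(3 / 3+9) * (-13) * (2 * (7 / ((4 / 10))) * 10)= -45500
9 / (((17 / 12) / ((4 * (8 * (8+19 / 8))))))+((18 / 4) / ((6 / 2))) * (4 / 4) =71763 / 34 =2110.68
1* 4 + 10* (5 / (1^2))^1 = 54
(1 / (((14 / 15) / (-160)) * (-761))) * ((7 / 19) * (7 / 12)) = 700 / 14459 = 0.05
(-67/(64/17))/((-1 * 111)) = 0.16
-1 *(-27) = 27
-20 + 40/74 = -19.46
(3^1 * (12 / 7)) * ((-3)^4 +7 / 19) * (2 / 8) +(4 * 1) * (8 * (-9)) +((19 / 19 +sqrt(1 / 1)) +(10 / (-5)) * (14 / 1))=-27848 / 133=-209.38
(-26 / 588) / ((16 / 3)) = -13 / 1568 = -0.01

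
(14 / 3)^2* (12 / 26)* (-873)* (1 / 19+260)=-563629752 / 247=-2281901.83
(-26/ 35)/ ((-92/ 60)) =78/ 161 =0.48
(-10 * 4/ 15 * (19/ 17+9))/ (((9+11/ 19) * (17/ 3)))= -13072/ 26299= -0.50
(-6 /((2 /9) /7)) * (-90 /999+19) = -132237 /37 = -3573.97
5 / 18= 0.28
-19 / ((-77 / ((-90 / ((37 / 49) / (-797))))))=9540090 / 407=23440.02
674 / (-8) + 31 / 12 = -81.67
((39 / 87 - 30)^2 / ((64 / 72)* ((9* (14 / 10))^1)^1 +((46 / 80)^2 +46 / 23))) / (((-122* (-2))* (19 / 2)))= 587559200 / 21101691631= 0.03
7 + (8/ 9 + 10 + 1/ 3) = 164/ 9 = 18.22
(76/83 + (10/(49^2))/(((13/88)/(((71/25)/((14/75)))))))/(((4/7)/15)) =91440285/2590679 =35.30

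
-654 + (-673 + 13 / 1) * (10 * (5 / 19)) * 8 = -276426 / 19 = -14548.74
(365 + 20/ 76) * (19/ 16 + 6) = 199525/ 76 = 2625.33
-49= -49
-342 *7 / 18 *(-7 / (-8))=-931 / 8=-116.38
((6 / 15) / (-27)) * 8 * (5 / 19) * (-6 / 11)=32 / 1881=0.02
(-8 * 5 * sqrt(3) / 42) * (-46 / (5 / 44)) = 8096 * sqrt(3) / 21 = 667.75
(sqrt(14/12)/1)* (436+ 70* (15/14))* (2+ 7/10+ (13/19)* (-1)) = 195713* sqrt(42)/1140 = 1112.60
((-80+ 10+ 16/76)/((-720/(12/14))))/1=221/2660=0.08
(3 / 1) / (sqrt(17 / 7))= 3 * sqrt(119) / 17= 1.93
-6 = -6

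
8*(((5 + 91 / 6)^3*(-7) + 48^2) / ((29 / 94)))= -1118906722 / 783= -1428999.64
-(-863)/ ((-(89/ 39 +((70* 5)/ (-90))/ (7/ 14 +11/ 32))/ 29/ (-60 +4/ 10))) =-23559967314/ 36755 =-641000.34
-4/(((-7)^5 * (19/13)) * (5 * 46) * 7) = 26/257063065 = 0.00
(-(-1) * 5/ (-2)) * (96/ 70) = -24/ 7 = -3.43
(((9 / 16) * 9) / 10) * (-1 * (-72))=729 / 20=36.45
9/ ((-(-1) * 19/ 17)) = 153/ 19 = 8.05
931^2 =866761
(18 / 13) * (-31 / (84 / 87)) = -8091 / 182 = -44.46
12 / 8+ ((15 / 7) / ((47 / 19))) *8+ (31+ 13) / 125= 722327 / 82250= 8.78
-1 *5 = -5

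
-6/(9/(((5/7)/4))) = -0.12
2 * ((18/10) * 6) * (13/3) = 468/5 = 93.60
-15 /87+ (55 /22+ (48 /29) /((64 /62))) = 114 /29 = 3.93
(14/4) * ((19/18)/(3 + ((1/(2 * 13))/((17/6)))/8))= 58786/47763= 1.23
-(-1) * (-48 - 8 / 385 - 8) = -21568 / 385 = -56.02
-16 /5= -3.20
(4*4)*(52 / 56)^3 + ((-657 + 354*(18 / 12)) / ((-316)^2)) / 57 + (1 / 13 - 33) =-85075308663 / 4229950088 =-20.11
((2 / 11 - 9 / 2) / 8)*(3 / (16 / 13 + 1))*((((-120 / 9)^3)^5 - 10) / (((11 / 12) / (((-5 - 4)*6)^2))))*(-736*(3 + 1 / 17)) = -50751395153838086782142903494400 / 130461111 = -389015506343787665445704.40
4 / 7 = 0.57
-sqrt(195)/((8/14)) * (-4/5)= 7 * sqrt(195)/5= 19.55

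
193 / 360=0.54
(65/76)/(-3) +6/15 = 131/1140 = 0.11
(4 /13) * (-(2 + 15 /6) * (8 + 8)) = -288 /13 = -22.15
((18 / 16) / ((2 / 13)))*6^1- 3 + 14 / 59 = 19405 / 472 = 41.11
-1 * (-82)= 82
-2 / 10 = -1 / 5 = -0.20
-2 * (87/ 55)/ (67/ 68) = -11832/ 3685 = -3.21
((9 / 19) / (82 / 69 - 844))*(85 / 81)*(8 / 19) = -7820 / 31490391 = -0.00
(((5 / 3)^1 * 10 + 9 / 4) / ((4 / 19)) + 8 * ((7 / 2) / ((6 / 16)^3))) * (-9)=-268193 / 48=-5587.35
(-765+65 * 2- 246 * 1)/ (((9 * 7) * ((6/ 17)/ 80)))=-3169.74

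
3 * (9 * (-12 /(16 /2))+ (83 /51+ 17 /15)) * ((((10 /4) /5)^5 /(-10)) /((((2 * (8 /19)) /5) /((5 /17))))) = 104063 /591872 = 0.18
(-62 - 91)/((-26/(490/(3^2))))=4165/13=320.38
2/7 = 0.29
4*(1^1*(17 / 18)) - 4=-2 / 9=-0.22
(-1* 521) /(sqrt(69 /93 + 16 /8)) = -521* sqrt(2635) /85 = -314.64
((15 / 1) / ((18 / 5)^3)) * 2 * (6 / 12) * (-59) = -36875 / 1944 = -18.97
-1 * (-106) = 106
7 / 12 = 0.58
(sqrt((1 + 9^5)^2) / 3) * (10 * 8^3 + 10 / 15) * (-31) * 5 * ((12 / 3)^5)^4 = -154596332695409655808000 / 9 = -17177370299489961756444.44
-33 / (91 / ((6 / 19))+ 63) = -198 / 2107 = -0.09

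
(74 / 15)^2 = 5476 / 225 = 24.34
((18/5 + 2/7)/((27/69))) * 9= 3128/35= 89.37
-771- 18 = -789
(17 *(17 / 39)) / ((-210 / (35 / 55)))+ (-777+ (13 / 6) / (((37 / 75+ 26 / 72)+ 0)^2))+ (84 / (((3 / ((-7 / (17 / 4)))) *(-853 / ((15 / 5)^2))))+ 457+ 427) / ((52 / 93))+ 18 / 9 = 89374839185742871 / 110364443831070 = 809.82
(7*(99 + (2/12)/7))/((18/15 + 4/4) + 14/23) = 478285/1938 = 246.79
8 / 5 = 1.60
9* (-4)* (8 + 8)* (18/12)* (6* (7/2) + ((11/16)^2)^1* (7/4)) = -18858.66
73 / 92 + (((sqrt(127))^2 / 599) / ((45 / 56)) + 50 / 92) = 3969769 / 2479860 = 1.60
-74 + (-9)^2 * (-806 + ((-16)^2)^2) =5243056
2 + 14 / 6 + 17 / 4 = 103 / 12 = 8.58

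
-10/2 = -5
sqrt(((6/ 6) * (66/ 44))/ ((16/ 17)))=sqrt(102)/ 8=1.26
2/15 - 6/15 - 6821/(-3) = 11367/5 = 2273.40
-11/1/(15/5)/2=-1.83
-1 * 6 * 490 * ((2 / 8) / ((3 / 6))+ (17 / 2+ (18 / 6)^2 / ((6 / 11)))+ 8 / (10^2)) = -75205.20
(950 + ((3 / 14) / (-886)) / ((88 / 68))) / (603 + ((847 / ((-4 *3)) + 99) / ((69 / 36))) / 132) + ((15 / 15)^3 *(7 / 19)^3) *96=26138330756217 / 4099575889178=6.38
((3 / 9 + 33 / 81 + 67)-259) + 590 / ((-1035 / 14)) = -123728 / 621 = -199.24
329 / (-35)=-47 / 5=-9.40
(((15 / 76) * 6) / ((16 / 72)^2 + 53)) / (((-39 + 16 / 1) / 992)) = -1807920 / 1877789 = -0.96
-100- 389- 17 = -506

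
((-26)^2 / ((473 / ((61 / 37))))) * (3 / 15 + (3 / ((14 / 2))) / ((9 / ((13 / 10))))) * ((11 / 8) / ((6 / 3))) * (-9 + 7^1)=-113399 / 133644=-0.85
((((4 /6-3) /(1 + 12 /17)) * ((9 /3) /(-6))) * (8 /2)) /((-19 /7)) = -1.01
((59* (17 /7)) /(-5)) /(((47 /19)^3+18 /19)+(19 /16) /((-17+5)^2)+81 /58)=-459665816832 /280525498855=-1.64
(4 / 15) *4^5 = 4096 / 15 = 273.07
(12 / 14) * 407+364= 4990 / 7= 712.86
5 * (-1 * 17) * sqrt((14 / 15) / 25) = -17 * sqrt(210) / 15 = -16.42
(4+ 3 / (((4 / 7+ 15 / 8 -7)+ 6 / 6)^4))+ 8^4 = 4100.02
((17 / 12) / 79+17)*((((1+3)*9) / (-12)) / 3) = -16133 / 948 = -17.02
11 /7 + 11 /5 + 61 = 64.77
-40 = -40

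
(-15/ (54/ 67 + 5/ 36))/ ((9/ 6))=-24120/ 2279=-10.58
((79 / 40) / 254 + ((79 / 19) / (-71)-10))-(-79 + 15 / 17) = 15859529547 / 232999280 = 68.07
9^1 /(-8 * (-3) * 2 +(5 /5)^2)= 9 /49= 0.18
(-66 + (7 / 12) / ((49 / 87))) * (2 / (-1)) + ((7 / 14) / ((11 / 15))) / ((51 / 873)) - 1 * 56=112050 / 1309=85.60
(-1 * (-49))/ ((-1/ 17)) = -833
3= 3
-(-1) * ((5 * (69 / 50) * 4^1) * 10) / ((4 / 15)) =1035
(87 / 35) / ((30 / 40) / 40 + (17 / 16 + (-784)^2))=928 / 229471977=0.00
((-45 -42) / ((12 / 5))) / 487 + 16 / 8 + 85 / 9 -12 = -11045 / 17532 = -0.63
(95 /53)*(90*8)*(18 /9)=136800 /53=2581.13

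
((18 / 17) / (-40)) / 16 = -9 / 5440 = -0.00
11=11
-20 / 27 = -0.74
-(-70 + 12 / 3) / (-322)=-33 / 161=-0.20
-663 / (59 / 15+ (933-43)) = -0.74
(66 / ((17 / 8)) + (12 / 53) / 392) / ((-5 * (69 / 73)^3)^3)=-53818108576816903615993 / 130431185487737911176750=-0.41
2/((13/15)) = 30/13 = 2.31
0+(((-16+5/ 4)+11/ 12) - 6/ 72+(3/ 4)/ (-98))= -16375/ 1176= -13.92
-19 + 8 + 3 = -8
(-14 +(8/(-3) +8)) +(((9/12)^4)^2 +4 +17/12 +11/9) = -1136983/589824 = -1.93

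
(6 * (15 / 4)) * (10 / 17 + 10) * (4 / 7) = 16200 / 119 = 136.13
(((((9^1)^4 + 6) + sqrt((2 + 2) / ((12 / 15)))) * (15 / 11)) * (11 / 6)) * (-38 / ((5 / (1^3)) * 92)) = -124773 / 92 - 19 * sqrt(5) / 92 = -1356.69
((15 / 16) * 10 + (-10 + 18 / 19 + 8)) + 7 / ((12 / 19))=8849 / 456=19.41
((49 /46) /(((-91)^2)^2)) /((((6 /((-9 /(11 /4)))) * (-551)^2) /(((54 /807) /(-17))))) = 0.00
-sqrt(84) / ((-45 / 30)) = 4 * sqrt(21) / 3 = 6.11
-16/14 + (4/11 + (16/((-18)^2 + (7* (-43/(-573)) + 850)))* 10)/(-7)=-1.21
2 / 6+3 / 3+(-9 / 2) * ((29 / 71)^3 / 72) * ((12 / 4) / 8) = 1.33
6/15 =2/5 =0.40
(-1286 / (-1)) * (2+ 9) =14146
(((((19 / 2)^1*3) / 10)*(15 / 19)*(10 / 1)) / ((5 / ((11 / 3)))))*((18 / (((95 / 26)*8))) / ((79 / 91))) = 351351 / 30020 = 11.70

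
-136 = -136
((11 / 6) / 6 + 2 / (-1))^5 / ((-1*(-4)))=-844596301 / 241864704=-3.49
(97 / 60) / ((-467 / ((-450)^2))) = -327375 / 467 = -701.02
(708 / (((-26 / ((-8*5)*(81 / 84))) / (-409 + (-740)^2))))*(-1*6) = -313803094680 / 91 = -3448385655.82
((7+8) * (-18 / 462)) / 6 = -15 / 154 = -0.10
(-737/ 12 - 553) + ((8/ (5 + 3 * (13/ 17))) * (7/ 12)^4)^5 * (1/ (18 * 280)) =-1517325987375496901297271804567289/ 2469539108734596558934203432960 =-614.42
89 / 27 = 3.30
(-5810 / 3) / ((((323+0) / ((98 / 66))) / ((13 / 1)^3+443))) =-22775200 / 969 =-23503.82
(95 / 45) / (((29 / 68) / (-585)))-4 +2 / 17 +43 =-1408375 / 493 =-2856.74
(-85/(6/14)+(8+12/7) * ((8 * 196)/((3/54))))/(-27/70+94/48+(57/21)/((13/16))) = 2991836120/53653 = 55762.70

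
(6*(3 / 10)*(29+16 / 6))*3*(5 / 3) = 285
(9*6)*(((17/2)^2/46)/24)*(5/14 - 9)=-314721/10304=-30.54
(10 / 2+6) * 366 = 4026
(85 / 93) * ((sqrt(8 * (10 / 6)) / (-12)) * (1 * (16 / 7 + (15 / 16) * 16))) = -10285 * sqrt(30) / 11718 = -4.81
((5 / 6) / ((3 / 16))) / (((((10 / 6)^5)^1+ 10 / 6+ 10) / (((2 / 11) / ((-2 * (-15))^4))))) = 1 / 24585000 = 0.00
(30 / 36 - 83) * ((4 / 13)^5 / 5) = -252416 / 5569395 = -0.05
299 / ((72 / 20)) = 83.06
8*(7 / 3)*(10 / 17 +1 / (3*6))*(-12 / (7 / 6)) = -6304 / 51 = -123.61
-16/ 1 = -16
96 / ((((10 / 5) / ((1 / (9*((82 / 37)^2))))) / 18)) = 32856 / 1681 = 19.55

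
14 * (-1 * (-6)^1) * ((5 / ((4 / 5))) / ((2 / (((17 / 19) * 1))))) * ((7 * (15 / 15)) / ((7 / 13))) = 116025 / 38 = 3053.29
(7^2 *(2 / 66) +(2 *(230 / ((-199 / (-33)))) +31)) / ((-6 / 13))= -4642742 / 19701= -235.66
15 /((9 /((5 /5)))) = 5 /3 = 1.67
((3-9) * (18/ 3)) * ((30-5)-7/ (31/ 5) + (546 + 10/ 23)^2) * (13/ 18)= -127321604904/ 16399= -7763985.91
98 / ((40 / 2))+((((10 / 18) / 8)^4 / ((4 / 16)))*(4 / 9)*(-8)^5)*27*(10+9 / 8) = -8792837 / 21870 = -402.05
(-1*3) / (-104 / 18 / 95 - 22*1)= 0.14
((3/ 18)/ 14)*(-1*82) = -41/ 42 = -0.98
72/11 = 6.55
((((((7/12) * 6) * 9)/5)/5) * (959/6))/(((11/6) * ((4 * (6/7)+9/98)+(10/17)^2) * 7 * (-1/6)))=-733341546/30113875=-24.35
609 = 609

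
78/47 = 1.66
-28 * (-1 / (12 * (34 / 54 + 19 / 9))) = 63 / 74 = 0.85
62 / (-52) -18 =-499 / 26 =-19.19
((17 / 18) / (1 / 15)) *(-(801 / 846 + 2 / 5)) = -3587 / 188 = -19.08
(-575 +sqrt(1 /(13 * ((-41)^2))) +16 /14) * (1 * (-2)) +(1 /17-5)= 135990 /119-2 * sqrt(13) /533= 1142.76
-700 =-700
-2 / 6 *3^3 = -9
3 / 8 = 0.38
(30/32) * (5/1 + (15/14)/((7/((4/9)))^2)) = 4.69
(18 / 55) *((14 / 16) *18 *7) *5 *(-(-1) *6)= 1082.45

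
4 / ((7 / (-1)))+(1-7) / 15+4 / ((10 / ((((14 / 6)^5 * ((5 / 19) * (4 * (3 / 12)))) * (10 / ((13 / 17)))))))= 197962586 / 2100735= 94.23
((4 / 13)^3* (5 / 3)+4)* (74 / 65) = 1974616 / 428415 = 4.61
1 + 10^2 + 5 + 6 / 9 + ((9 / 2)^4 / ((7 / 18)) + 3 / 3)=195235 / 168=1162.11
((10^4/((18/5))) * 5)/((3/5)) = 625000/27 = 23148.15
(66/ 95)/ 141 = 22/ 4465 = 0.00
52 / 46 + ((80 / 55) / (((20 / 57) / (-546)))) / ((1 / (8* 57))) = -1305628714 / 1265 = -1032117.56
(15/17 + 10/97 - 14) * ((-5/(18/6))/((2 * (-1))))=-107305/9894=-10.85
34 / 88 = 17 / 44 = 0.39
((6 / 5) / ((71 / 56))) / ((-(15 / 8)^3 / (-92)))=5275648 / 399375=13.21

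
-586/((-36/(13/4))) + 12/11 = 42763/792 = 53.99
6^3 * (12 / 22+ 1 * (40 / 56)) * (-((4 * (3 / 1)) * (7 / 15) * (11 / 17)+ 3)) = -11795976 / 6545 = -1802.29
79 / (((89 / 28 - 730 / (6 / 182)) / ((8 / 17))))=-53088 / 31616141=-0.00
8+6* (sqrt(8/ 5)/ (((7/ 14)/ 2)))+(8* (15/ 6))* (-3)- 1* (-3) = -49+48* sqrt(10)/ 5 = -18.64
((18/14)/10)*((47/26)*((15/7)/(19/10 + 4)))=6345/75166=0.08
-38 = -38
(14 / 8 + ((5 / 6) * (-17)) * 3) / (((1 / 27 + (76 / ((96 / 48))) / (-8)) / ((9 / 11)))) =39609 / 5599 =7.07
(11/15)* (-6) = -4.40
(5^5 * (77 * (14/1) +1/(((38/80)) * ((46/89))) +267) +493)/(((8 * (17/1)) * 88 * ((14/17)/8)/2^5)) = 3685087132/33649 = 109515.50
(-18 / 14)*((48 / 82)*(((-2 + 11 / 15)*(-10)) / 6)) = -456 / 287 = -1.59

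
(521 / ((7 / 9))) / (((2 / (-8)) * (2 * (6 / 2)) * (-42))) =521 / 49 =10.63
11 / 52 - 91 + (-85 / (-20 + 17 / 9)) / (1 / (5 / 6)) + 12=-634661 / 8476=-74.88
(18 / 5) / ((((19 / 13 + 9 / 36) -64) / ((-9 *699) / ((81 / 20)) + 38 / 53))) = 77022192 / 858335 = 89.73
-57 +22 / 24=-673 / 12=-56.08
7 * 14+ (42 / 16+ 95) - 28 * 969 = -215491 / 8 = -26936.38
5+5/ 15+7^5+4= 50449/ 3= 16816.33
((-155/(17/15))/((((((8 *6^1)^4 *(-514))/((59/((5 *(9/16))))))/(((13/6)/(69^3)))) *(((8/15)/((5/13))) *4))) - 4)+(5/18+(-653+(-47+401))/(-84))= -208250889022313609/1279981074000642048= -0.16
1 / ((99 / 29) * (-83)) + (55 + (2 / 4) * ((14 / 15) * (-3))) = 2202011 / 41085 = 53.60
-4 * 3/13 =-12/13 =-0.92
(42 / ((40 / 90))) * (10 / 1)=945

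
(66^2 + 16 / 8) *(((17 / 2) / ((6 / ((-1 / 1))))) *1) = -37043 / 6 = -6173.83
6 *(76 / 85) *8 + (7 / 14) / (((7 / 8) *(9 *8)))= 459733 / 10710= 42.93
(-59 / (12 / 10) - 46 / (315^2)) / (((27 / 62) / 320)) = -19358318528 / 535815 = -36128.74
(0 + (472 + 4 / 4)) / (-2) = -473 / 2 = -236.50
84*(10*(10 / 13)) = 8400 / 13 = 646.15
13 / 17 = 0.76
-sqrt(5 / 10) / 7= -sqrt(2) / 14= -0.10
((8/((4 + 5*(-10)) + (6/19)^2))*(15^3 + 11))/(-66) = 2444692/273405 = 8.94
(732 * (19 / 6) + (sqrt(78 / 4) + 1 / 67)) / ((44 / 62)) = 31 * sqrt(78) / 44 + 4814517 / 1474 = 3272.52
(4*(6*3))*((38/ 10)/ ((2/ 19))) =2599.20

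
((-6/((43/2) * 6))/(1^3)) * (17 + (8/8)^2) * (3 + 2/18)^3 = -87808/3483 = -25.21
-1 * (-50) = 50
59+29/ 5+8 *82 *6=20004/ 5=4000.80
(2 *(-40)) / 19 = -80 / 19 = -4.21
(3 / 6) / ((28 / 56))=1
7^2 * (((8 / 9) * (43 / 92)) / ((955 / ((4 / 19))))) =16856 / 3756015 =0.00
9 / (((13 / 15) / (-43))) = -5805 / 13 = -446.54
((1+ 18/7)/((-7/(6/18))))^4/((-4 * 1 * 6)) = -0.00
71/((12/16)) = 284/3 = 94.67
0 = 0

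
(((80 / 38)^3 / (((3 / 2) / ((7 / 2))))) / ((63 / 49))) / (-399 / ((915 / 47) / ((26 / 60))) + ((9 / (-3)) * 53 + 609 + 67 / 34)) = 81300800000 / 2127329090487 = 0.04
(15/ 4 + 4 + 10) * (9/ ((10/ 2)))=639/ 20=31.95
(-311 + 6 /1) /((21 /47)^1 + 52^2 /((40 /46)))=-71675 /730861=-0.10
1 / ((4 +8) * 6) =1 / 72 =0.01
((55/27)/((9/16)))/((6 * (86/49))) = 10780/31347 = 0.34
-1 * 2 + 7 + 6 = 11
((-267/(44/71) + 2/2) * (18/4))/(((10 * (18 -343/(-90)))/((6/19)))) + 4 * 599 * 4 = 15723399853/1641068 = 9581.20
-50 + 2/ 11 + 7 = -471/ 11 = -42.82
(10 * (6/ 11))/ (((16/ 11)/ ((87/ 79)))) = 1305/ 316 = 4.13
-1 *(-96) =96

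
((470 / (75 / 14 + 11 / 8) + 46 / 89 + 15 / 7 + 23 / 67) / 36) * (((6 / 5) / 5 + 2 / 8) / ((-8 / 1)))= -222809867 / 1798440800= -0.12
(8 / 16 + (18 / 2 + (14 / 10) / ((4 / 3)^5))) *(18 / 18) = 50341 / 5120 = 9.83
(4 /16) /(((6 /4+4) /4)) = 2 /11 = 0.18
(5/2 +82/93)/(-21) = -629/3906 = -0.16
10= 10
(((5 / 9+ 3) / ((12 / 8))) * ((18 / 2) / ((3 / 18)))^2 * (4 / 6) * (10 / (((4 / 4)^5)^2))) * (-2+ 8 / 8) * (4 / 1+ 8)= -552960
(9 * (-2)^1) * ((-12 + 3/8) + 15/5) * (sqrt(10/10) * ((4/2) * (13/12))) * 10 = 13455/4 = 3363.75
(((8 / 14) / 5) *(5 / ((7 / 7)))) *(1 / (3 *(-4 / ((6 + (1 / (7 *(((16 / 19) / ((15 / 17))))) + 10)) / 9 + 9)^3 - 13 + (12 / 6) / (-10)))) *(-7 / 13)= 63288531795753170 / 8147196466659900819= 0.01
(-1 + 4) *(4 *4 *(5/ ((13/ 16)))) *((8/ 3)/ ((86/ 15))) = 76800/ 559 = 137.39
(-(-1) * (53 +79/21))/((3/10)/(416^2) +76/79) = 162963374080/2761978737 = 59.00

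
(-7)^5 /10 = -16807 /10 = -1680.70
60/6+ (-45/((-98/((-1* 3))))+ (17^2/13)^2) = 8327863/16562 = 502.83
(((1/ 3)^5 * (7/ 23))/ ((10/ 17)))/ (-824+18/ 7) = -833/ 321367500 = -0.00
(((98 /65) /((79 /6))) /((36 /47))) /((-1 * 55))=-2303 /847275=-0.00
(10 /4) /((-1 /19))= -95 /2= -47.50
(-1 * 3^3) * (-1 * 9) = 243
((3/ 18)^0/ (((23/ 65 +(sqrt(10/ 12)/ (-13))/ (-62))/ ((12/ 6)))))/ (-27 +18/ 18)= -2652360/ 12200731 +1550 * sqrt(30)/ 12200731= -0.22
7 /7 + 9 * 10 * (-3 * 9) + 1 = -2428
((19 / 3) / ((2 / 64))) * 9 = 1824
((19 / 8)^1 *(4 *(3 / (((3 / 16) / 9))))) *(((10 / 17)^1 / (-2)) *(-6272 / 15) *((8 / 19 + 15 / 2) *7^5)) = 380753576448 / 17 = 22397269202.82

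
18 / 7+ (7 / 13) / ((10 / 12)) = 1464 / 455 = 3.22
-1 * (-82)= 82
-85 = -85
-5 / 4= -1.25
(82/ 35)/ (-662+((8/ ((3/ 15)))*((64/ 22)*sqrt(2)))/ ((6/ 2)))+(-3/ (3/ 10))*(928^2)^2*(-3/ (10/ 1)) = 9227263137844172848701/ 4147245515- 173184*sqrt(2)/ 829449103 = 2224913645568.00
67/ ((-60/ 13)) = -871/ 60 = -14.52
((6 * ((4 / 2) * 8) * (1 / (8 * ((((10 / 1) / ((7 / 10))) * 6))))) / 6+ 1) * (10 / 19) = 307 / 570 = 0.54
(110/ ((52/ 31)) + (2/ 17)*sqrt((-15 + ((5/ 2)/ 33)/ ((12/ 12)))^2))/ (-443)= -982115/ 6461598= -0.15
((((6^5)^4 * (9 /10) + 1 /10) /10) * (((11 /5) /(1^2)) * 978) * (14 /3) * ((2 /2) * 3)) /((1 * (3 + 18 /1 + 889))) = 35399657248377747303 /3250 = 10892202230270076.09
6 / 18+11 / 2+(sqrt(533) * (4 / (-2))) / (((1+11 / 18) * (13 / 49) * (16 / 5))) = 35 / 6- 2205 * sqrt(533) / 1508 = -27.92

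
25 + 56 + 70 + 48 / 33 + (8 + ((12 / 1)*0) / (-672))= 1765 / 11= 160.45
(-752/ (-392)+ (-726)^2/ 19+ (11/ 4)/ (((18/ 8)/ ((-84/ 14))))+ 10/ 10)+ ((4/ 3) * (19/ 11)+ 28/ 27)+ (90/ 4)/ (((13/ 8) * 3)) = 99729707963/ 3594591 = 27744.38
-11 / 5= -2.20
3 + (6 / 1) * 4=27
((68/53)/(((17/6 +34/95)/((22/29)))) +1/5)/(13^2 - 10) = 415259/130744905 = 0.00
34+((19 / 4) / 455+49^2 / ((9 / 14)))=3768.90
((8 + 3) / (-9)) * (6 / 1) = -22 / 3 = -7.33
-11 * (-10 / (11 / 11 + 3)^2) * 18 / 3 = 165 / 4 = 41.25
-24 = -24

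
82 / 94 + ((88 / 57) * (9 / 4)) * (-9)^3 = -2260579 / 893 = -2531.44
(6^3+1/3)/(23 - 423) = -649/1200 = -0.54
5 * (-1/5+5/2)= 23/2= 11.50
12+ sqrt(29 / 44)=12.81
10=10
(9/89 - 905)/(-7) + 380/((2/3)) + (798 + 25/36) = 33596375/22428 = 1497.97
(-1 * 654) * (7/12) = -763/2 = -381.50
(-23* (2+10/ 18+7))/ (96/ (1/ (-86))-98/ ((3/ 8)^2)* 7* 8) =0.00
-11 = -11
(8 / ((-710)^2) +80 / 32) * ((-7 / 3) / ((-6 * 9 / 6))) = 1470301 / 2268450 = 0.65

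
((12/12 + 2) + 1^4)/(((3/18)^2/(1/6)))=24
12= 12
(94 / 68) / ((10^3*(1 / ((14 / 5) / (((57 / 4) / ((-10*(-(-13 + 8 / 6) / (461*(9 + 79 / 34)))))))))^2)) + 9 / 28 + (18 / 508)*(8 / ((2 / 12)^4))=122895167592417665059 / 334234446920104500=367.69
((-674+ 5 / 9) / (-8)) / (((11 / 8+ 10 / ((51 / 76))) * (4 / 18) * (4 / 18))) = 95931 / 916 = 104.73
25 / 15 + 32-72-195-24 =-772 / 3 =-257.33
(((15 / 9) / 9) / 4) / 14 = 5 / 1512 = 0.00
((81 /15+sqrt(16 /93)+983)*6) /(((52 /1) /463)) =926*sqrt(93) /403+3432219 /65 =52825.53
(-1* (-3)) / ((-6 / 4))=-2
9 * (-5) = -45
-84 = -84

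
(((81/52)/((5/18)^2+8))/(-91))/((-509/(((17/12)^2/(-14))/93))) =-70227/10942485045856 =-0.00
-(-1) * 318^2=101124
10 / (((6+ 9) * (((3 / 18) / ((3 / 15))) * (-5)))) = -0.16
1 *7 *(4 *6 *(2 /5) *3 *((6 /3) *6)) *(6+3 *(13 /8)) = 131544 /5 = 26308.80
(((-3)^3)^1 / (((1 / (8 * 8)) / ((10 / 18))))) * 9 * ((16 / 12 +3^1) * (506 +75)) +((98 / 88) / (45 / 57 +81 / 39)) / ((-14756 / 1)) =-1428461412619969 / 65668416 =-21752640.00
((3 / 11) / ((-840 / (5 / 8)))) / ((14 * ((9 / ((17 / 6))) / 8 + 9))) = -17 / 11021472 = -0.00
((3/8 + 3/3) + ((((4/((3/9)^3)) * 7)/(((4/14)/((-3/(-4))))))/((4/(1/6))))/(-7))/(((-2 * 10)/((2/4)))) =167/640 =0.26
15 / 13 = 1.15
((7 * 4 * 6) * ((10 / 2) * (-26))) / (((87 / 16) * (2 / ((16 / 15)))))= -186368 / 87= -2142.16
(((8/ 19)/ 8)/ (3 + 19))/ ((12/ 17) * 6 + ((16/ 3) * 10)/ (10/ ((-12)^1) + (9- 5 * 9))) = 221/ 257488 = 0.00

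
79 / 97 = 0.81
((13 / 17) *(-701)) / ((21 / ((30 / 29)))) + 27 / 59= -5283493 / 203609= -25.95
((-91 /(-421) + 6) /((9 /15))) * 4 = 52340 /1263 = 41.44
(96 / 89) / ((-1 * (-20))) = 24 / 445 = 0.05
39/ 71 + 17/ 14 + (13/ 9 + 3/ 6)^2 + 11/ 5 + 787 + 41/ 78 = 795.27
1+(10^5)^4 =100000000000000000001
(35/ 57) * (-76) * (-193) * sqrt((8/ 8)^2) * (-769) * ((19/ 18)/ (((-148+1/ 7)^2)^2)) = -94788891722/ 6196624203375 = -0.02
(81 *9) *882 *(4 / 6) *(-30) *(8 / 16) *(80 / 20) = -25719120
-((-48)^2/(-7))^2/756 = -49152/343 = -143.30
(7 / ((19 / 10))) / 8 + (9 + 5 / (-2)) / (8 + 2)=1.11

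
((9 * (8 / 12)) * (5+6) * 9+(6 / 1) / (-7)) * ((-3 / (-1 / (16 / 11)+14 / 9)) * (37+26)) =-129143.81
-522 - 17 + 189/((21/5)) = -494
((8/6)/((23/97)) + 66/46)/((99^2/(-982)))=-478234/676269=-0.71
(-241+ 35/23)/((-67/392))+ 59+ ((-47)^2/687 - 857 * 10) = -7523584336/1058667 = -7106.66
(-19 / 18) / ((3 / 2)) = -19 / 27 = -0.70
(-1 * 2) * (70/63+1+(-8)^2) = -1190/9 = -132.22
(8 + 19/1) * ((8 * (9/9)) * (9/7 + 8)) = 14040/7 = 2005.71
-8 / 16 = -1 / 2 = -0.50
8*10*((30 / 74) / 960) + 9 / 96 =151 / 1184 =0.13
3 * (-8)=-24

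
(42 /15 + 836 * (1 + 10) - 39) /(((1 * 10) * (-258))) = -45799 /12900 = -3.55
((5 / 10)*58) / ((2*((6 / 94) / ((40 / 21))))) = 27260 / 63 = 432.70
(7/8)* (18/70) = 9/40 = 0.22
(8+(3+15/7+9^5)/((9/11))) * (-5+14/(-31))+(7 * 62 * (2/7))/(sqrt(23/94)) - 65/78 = -512372243/1302+124 * sqrt(2162)/23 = -393276.39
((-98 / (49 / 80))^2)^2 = 655360000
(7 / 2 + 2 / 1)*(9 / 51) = 33 / 34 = 0.97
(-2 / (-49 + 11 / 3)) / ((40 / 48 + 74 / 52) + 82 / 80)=0.01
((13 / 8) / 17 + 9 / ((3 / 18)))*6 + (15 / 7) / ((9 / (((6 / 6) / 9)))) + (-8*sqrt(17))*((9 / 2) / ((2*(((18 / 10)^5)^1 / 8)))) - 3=4133203 / 12852 - 50000*sqrt(17) / 6561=290.18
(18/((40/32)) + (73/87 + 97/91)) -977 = -960.69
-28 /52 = -0.54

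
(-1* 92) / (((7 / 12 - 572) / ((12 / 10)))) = 6624 / 34285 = 0.19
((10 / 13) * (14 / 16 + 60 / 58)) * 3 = 6645 / 1508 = 4.41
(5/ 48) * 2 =5/ 24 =0.21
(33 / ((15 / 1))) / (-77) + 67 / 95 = 90 / 133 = 0.68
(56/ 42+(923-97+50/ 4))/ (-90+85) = -5039/ 30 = -167.97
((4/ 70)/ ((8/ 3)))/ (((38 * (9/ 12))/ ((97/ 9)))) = 97/ 11970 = 0.01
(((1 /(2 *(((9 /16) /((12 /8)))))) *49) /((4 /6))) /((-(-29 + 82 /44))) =2156 /597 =3.61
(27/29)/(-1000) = -27/29000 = -0.00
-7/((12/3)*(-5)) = 7/20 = 0.35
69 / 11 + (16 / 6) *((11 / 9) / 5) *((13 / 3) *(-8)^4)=51572009 / 4455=11576.21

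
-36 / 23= -1.57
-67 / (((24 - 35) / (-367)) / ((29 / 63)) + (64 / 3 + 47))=-2139243 / 2183894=-0.98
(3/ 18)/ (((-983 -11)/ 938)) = -0.16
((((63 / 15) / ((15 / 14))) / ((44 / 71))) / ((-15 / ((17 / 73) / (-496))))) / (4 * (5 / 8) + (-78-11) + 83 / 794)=-23479771 / 10245660084000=-0.00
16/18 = 0.89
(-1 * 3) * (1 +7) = -24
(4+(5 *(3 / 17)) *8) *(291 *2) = 109416 / 17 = 6436.24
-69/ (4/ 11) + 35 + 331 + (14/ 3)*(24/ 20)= 3637/ 20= 181.85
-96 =-96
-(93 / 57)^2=-961 / 361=-2.66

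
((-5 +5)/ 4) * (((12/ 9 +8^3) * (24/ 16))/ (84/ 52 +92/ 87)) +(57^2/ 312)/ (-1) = -10.41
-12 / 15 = -4 / 5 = -0.80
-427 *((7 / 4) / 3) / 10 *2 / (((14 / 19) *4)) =-8113 / 480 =-16.90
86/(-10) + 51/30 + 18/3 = -9/10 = -0.90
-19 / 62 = -0.31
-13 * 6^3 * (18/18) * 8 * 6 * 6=-808704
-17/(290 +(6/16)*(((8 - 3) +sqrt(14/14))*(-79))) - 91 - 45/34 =-1411723/15266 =-92.47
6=6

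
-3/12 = -1/4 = -0.25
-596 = -596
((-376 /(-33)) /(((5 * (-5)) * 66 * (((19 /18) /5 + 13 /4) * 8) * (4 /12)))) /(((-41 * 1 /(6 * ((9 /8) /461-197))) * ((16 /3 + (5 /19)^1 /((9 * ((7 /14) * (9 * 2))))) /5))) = -0.02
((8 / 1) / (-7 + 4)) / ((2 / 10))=-40 / 3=-13.33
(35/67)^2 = 1225/4489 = 0.27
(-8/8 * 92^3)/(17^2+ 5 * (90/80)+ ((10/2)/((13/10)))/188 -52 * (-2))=-3806226944/1948579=-1953.33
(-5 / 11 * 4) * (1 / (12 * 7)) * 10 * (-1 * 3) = 50 / 77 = 0.65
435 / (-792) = -145 / 264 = -0.55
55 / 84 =0.65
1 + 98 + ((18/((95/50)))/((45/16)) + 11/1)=2154/19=113.37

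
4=4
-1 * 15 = -15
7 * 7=49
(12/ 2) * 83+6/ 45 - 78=6302/ 15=420.13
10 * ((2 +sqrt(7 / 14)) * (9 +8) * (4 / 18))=170 * sqrt(2) / 9 +680 / 9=102.27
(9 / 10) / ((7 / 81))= 729 / 70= 10.41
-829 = -829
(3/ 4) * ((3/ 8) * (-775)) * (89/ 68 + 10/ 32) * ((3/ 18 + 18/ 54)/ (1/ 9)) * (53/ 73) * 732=-268504933725/ 317696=-845163.09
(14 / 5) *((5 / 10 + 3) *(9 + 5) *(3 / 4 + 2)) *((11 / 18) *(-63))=-290521 / 20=-14526.05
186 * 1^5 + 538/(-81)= 14528/81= 179.36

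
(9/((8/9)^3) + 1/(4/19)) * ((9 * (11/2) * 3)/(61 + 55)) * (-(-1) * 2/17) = 157113/59392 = 2.65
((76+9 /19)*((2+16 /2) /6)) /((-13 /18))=-43590 /247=-176.48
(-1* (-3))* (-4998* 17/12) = -42483/2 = -21241.50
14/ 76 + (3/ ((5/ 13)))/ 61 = 3617/ 11590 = 0.31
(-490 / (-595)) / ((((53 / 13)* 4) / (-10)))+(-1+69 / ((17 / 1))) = 2.55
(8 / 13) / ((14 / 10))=40 / 91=0.44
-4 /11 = -0.36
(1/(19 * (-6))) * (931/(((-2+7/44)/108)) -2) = 81931/171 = 479.13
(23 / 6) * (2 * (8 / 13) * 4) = 736 / 39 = 18.87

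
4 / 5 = 0.80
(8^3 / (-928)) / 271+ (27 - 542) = -4047401 / 7859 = -515.00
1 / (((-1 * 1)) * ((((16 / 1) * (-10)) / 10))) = 1 / 16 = 0.06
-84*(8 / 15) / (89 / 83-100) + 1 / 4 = 16489 / 23460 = 0.70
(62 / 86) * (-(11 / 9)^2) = -3751 / 3483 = -1.08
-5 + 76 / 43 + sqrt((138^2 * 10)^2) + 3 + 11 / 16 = 131023033 / 688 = 190440.45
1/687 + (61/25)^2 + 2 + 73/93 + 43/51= 9.58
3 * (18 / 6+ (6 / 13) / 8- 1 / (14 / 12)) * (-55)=-132165 / 364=-363.09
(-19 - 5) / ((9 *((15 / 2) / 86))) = -1376 / 45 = -30.58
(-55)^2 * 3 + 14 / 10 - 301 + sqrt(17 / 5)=8777.24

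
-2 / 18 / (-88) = 0.00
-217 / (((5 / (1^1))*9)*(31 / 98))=-686 / 45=-15.24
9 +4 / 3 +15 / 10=71 / 6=11.83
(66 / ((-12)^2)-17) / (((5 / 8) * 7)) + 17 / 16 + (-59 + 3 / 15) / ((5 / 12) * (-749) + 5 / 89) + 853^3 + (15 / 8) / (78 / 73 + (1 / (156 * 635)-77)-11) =218433053272476061185001139 / 351942135332449200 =620650474.45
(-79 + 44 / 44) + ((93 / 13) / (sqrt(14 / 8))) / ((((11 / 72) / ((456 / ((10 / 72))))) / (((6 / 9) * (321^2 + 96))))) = -78 + 15115969944576 * sqrt(7) / 5005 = 7990628752.94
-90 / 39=-30 / 13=-2.31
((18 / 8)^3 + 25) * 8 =2329 / 8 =291.12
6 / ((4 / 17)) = 51 / 2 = 25.50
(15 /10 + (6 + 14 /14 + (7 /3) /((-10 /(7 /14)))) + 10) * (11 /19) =12133 /1140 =10.64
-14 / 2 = -7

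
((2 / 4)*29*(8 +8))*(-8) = -1856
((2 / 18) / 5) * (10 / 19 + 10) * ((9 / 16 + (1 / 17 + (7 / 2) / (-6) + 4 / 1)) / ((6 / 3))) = 16475 / 34884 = 0.47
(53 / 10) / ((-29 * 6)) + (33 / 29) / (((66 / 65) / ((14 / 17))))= 26399 / 29580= 0.89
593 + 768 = 1361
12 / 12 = 1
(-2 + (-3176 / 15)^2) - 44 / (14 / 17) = 70521532 / 1575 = 44775.58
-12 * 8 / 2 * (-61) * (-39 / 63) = -12688 / 7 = -1812.57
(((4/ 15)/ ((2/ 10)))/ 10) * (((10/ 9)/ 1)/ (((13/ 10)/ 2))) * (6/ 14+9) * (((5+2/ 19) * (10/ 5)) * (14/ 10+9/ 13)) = 9287168/ 202293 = 45.91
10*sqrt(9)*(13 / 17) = 22.94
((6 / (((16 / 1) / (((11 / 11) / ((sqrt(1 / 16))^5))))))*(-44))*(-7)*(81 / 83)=9580032 / 83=115422.07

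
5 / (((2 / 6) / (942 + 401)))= 20145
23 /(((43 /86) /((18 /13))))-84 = -264 /13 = -20.31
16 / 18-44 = -388 / 9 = -43.11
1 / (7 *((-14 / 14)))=-0.14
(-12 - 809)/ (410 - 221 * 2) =821/ 32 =25.66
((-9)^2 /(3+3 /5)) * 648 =14580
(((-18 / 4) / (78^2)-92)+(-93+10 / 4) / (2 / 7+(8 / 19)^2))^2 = 305878657635769 / 3701505600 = 82636.28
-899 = -899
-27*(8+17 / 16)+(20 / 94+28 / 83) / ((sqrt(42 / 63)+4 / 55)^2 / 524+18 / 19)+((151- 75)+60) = -12392757532330715342879 / 114633537903059866576- 405235538598000*sqrt(6) / 7164596118941241661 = -108.11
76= 76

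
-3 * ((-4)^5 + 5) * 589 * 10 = 18005730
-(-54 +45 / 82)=53.45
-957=-957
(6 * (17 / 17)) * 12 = 72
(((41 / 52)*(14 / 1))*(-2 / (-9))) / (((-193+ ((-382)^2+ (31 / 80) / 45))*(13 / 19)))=2181200 / 88662745639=0.00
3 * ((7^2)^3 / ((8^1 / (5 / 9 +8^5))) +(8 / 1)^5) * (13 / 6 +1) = 659281939151 / 144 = 4578346799.66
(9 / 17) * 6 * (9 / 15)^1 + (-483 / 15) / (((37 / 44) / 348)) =-8380590 / 629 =-13323.67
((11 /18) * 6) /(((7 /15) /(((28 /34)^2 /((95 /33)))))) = 10164 /5491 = 1.85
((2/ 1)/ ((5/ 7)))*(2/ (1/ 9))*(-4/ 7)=-144/ 5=-28.80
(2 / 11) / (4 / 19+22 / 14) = 266 / 2607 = 0.10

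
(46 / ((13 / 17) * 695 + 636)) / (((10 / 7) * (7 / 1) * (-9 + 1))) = -391 / 793880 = -0.00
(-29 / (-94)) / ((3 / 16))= 232 / 141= 1.65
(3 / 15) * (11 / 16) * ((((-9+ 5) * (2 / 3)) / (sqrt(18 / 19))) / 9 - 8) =-11 / 10 - 11 * sqrt(38) / 1620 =-1.14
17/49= 0.35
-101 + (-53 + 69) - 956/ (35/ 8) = -10623/ 35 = -303.51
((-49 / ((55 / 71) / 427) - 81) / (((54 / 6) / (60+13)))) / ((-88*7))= 27192281 / 76230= 356.71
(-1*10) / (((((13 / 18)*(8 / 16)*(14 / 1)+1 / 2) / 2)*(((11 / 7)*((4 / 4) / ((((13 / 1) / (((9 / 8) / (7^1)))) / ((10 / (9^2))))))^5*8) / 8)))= -47543375269245413376 / 171875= -276616001566518.77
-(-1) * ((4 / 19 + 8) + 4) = 232 / 19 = 12.21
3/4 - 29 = -113/4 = -28.25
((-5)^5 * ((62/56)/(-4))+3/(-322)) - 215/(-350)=1592631/1840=865.56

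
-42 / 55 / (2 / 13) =-273 / 55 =-4.96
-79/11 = -7.18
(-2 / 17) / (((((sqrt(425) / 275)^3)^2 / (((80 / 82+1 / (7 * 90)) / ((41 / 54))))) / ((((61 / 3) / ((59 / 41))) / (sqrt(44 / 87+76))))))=-8523982010190625 * sqrt(2262) / 294166307344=-1378148.12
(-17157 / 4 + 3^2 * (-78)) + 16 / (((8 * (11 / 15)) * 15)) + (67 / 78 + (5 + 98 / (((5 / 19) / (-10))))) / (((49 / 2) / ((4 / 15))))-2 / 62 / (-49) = -5620810583 / 1117116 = -5031.54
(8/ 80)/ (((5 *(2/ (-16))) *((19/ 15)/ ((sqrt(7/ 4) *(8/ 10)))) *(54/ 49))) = -196 *sqrt(7)/ 4275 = -0.12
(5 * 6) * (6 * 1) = 180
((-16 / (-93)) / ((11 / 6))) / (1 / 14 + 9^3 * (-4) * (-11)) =448 / 153131165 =0.00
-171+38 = -133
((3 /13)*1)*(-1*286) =-66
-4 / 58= -2 / 29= -0.07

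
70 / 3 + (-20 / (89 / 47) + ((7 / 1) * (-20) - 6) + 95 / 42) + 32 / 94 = -22949183 / 175686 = -130.63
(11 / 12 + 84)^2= 1038361 / 144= 7210.84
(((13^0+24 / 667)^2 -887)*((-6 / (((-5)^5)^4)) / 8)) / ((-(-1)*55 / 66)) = 1773625779 / 212139606475830078125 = 0.00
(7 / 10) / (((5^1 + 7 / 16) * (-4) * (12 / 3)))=-0.01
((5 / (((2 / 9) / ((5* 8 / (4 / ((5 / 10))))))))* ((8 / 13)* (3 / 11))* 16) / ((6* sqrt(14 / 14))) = 7200 / 143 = 50.35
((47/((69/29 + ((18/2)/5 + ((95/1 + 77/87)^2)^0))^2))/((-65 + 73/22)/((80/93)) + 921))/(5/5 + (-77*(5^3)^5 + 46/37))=-32174978000/36649121568147249326586939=-0.00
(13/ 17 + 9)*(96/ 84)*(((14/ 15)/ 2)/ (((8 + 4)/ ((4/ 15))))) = 1328/ 11475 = 0.12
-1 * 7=-7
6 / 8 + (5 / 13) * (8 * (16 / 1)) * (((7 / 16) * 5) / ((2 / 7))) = 19639 / 52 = 377.67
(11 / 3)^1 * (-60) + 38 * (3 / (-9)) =-698 / 3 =-232.67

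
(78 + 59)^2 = 18769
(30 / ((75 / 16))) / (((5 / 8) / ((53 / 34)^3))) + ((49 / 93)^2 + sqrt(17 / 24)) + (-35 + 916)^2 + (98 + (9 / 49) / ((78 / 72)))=sqrt(102) / 12 + 525316087173480632 / 676693651725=776299.08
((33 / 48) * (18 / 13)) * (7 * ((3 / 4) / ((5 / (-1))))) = -1.00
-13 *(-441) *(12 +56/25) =2040948/25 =81637.92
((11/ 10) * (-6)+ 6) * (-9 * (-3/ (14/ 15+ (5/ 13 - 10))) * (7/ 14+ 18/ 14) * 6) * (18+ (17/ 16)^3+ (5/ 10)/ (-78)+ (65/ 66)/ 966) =32988040671375/ 85967343616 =383.73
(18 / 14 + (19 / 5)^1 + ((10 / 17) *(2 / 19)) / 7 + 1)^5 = 1552617915081349718244499 / 184651497216397815625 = 8408.37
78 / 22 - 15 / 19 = 576 / 209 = 2.76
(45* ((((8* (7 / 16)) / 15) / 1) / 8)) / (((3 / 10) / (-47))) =-1645 / 8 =-205.62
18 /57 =6 /19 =0.32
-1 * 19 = -19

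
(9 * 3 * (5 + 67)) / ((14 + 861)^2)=1944 / 765625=0.00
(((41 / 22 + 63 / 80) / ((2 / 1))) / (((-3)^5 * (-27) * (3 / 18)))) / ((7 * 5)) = 0.00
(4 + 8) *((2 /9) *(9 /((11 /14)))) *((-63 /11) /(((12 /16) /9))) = -254016 /121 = -2099.31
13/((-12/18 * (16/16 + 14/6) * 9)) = -13/20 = -0.65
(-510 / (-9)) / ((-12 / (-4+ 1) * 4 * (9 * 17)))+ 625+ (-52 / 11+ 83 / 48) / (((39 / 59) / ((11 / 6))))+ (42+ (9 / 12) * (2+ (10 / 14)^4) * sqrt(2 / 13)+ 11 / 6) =661.21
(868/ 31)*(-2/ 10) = -28/ 5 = -5.60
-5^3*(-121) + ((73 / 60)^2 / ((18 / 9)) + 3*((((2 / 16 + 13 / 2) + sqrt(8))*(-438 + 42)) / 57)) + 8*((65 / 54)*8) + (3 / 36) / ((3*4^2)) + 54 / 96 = 12365567431 / 820800-792*sqrt(2) / 19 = 15006.31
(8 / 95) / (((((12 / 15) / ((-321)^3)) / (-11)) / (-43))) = -31290048306 / 19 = -1646844647.68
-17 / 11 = -1.55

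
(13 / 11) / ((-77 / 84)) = -156 / 121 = -1.29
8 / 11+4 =52 / 11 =4.73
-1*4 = -4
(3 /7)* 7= 3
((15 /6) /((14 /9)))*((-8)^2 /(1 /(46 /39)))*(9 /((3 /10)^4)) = 36800000 /273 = 134798.53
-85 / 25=-17 / 5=-3.40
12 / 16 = 3 / 4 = 0.75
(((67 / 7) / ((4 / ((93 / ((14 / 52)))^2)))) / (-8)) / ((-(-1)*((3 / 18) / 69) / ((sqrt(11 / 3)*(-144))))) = 243264645468*sqrt(33) / 343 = 4074195322.39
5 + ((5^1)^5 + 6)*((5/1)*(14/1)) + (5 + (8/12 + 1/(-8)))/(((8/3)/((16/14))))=1753419/8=219177.38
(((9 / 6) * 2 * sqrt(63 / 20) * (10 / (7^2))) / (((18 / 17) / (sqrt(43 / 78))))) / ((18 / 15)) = 85 * sqrt(117390) / 45864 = 0.63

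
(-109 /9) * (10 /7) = -1090 /63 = -17.30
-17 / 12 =-1.42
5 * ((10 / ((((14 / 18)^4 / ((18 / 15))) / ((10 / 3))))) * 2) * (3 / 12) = 656100 / 2401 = 273.26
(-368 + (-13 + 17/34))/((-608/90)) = 34245/608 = 56.32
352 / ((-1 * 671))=-32 / 61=-0.52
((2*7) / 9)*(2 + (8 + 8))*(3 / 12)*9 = 63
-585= -585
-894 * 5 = -4470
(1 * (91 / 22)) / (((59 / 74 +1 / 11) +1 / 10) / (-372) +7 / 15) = 626262 / 70253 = 8.91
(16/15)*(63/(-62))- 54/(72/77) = -36477/620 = -58.83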